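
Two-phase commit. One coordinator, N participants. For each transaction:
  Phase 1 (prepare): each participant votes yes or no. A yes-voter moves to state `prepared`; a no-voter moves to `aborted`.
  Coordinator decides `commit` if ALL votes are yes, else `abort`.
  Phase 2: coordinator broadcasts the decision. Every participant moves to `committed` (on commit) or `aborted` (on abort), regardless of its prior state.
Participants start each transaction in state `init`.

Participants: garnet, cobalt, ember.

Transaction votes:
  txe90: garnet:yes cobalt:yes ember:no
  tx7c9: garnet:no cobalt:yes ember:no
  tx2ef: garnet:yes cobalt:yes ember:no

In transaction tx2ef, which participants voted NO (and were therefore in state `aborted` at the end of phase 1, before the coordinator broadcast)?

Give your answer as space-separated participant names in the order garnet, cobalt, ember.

Txn tx2ef phase 1: garnet yes -> prepared; cobalt yes -> prepared; ember no -> aborted

Answer: ember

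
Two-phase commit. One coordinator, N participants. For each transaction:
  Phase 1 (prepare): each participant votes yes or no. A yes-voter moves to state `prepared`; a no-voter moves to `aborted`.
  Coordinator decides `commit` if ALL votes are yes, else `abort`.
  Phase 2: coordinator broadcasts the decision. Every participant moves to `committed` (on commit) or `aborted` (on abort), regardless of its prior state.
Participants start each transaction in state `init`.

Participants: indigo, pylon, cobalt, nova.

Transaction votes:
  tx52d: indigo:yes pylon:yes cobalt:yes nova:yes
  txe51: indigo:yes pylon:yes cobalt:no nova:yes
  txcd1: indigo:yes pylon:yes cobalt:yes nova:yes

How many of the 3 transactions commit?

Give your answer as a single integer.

Answer: 2

Derivation:
tx52d: all yes -> commit (commits=1)
txe51: no from cobalt -> abort (commits=1)
txcd1: all yes -> commit (commits=2)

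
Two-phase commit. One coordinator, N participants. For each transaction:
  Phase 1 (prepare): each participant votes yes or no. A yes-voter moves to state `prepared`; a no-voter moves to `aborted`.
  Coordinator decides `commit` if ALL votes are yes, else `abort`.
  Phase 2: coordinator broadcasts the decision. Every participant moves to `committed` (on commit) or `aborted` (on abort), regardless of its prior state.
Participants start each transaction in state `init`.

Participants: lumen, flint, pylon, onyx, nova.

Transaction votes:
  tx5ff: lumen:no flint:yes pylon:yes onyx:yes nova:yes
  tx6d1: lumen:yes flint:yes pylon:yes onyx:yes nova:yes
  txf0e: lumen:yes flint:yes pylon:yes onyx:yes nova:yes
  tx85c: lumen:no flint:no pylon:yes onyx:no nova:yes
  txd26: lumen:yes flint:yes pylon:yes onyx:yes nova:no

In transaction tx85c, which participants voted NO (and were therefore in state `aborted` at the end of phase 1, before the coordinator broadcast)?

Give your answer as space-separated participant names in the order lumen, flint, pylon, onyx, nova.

Txn tx85c phase 1: lumen no -> aborted; flint no -> aborted; pylon yes -> prepared; onyx no -> aborted; nova yes -> prepared

Answer: lumen flint onyx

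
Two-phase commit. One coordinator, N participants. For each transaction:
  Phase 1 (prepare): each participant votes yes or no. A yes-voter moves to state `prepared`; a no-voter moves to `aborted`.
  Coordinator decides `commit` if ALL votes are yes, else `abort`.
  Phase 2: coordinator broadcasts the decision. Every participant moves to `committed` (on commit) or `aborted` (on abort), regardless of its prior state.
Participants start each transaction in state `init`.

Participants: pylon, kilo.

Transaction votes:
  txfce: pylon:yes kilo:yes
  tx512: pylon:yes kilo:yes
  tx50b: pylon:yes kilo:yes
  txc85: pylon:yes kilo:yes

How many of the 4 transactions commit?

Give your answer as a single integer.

txfce: all yes -> commit (commits=1)
tx512: all yes -> commit (commits=2)
tx50b: all yes -> commit (commits=3)
txc85: all yes -> commit (commits=4)

Answer: 4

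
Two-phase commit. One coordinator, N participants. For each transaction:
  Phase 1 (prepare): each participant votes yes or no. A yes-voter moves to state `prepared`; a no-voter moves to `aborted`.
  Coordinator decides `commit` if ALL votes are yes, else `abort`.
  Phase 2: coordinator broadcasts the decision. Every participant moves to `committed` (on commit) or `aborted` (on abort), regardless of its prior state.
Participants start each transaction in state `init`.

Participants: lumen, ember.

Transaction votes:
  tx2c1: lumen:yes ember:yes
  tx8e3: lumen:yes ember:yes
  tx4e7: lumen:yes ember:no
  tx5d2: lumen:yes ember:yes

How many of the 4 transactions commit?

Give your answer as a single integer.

Answer: 3

Derivation:
tx2c1: all yes -> commit (commits=1)
tx8e3: all yes -> commit (commits=2)
tx4e7: no from ember -> abort (commits=2)
tx5d2: all yes -> commit (commits=3)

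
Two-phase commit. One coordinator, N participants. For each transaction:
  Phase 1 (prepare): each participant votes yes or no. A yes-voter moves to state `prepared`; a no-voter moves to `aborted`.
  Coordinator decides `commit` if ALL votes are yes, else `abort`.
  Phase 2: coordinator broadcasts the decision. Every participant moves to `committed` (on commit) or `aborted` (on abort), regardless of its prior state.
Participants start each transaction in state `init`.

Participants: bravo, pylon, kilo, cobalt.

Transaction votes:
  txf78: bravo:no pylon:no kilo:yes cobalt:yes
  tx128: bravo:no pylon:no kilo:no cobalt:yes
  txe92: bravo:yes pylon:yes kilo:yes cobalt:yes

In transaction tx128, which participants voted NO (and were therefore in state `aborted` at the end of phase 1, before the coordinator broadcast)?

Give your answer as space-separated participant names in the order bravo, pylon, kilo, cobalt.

Answer: bravo pylon kilo

Derivation:
Txn tx128 phase 1: bravo no -> aborted; pylon no -> aborted; kilo no -> aborted; cobalt yes -> prepared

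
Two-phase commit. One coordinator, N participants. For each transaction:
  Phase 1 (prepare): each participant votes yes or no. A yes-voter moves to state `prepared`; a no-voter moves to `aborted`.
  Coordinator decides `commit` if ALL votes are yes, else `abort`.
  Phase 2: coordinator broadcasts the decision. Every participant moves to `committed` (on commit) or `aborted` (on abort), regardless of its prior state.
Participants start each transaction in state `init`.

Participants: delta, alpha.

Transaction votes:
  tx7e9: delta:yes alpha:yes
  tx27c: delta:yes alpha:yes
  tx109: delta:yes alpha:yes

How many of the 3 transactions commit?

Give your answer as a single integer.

tx7e9: all yes -> commit (commits=1)
tx27c: all yes -> commit (commits=2)
tx109: all yes -> commit (commits=3)

Answer: 3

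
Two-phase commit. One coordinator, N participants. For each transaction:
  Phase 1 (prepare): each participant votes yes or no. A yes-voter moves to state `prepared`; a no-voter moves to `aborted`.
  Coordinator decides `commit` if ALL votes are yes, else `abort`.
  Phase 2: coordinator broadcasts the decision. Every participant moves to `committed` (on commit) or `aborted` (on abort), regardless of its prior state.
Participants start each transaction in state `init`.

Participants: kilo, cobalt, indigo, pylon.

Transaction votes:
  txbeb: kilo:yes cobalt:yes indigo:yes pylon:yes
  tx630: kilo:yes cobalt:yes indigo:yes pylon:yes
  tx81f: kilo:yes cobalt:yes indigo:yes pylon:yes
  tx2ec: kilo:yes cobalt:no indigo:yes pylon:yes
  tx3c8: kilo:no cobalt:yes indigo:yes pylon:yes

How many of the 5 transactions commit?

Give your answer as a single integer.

txbeb: all yes -> commit (commits=1)
tx630: all yes -> commit (commits=2)
tx81f: all yes -> commit (commits=3)
tx2ec: no from cobalt -> abort (commits=3)
tx3c8: no from kilo -> abort (commits=3)

Answer: 3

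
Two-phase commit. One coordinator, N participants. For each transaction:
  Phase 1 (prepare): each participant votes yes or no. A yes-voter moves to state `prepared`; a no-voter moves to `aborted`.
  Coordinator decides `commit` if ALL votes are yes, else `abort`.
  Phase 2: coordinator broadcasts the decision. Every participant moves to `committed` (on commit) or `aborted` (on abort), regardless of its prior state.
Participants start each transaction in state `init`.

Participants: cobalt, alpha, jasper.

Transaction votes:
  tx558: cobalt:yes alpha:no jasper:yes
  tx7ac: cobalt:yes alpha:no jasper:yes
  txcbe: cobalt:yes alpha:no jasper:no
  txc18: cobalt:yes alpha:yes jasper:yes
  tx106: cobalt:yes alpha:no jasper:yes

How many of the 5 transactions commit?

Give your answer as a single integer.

tx558: no from alpha -> abort (commits=0)
tx7ac: no from alpha -> abort (commits=0)
txcbe: no from alpha, jasper -> abort (commits=0)
txc18: all yes -> commit (commits=1)
tx106: no from alpha -> abort (commits=1)

Answer: 1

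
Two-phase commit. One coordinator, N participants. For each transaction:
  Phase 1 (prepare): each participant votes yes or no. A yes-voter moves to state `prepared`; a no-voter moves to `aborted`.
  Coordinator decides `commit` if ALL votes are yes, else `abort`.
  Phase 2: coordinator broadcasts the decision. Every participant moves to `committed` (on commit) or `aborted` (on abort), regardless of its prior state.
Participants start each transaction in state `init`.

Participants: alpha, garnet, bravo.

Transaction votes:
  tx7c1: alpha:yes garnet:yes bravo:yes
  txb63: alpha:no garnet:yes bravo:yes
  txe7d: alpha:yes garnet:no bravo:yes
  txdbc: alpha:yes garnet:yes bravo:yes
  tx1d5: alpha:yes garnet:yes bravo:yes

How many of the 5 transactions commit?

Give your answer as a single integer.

Answer: 3

Derivation:
tx7c1: all yes -> commit (commits=1)
txb63: no from alpha -> abort (commits=1)
txe7d: no from garnet -> abort (commits=1)
txdbc: all yes -> commit (commits=2)
tx1d5: all yes -> commit (commits=3)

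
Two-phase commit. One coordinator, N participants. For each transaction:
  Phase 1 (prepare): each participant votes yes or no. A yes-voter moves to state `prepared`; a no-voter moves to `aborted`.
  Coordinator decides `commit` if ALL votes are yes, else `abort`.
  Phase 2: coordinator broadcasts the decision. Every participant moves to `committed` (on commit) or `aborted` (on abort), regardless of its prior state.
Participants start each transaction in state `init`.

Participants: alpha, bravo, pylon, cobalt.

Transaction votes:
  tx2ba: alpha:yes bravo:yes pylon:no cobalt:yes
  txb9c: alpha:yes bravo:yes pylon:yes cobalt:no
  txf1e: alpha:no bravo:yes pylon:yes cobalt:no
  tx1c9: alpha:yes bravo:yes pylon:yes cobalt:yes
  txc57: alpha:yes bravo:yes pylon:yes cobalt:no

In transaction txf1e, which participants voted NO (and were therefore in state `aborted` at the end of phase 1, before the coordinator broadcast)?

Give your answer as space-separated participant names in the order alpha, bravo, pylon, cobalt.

Txn txf1e phase 1: alpha no -> aborted; bravo yes -> prepared; pylon yes -> prepared; cobalt no -> aborted

Answer: alpha cobalt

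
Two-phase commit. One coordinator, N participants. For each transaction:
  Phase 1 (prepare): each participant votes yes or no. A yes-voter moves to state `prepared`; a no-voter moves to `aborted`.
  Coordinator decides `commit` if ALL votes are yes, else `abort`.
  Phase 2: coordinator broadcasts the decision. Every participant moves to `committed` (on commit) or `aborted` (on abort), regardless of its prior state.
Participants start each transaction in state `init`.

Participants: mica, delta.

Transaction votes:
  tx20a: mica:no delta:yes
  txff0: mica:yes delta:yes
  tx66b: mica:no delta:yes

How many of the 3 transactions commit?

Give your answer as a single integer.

tx20a: no from mica -> abort (commits=0)
txff0: all yes -> commit (commits=1)
tx66b: no from mica -> abort (commits=1)

Answer: 1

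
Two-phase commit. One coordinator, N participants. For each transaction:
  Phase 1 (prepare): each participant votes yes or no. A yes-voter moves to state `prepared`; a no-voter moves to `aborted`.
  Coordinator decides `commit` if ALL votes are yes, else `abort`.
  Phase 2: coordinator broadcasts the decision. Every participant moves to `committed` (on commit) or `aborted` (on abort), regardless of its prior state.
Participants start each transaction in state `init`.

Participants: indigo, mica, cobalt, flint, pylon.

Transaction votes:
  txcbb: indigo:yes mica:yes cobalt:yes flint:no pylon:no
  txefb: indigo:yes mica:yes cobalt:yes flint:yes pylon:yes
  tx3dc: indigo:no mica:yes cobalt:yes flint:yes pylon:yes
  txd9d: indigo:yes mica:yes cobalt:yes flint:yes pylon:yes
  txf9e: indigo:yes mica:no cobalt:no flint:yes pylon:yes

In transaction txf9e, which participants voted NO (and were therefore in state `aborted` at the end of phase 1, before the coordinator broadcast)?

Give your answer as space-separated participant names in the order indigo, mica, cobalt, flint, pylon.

Answer: mica cobalt

Derivation:
Txn txf9e phase 1: indigo yes -> prepared; mica no -> aborted; cobalt no -> aborted; flint yes -> prepared; pylon yes -> prepared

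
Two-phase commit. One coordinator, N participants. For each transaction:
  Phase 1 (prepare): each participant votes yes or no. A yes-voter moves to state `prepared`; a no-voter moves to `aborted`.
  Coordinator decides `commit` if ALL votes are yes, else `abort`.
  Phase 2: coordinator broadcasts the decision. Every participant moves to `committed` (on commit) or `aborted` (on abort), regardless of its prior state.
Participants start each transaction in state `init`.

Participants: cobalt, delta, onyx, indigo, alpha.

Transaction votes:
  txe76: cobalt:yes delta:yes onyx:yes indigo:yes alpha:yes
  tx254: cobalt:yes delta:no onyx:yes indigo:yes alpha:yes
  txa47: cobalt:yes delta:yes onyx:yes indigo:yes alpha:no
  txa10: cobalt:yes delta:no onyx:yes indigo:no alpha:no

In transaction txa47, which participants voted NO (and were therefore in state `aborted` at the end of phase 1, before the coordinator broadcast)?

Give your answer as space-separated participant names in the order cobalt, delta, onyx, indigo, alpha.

Txn txa47 phase 1: cobalt yes -> prepared; delta yes -> prepared; onyx yes -> prepared; indigo yes -> prepared; alpha no -> aborted

Answer: alpha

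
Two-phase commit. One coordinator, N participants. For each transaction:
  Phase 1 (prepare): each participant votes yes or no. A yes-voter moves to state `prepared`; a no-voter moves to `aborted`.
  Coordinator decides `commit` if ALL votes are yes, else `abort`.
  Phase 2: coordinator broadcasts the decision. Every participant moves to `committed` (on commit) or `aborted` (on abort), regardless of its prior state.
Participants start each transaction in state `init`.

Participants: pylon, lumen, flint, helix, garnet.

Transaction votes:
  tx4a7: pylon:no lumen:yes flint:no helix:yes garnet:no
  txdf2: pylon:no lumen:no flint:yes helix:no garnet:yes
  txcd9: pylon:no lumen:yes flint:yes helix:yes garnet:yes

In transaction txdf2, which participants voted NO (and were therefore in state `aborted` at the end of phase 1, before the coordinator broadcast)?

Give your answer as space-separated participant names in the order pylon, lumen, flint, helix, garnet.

Txn txdf2 phase 1: pylon no -> aborted; lumen no -> aborted; flint yes -> prepared; helix no -> aborted; garnet yes -> prepared

Answer: pylon lumen helix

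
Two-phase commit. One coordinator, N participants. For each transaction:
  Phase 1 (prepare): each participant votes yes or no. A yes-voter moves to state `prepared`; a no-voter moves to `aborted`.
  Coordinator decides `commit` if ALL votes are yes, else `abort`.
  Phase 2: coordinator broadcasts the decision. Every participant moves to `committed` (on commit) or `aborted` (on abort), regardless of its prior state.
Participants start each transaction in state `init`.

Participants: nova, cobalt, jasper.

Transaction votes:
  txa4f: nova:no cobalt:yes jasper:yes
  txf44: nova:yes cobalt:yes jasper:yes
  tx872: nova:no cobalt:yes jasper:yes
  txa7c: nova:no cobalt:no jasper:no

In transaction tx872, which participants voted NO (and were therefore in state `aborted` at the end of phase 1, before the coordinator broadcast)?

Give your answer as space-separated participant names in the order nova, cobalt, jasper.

Txn tx872 phase 1: nova no -> aborted; cobalt yes -> prepared; jasper yes -> prepared

Answer: nova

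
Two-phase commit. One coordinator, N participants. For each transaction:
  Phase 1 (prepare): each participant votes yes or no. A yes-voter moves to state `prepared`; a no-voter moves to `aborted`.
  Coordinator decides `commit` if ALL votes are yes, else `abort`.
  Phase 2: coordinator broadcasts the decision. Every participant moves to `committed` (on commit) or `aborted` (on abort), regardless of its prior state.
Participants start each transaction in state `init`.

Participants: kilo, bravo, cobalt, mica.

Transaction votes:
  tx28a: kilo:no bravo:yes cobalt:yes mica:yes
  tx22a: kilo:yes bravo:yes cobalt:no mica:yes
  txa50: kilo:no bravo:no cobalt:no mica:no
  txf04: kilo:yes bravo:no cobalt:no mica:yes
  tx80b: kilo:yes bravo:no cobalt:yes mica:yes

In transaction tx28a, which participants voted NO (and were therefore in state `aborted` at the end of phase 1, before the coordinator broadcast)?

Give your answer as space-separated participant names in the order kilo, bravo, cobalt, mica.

Txn tx28a phase 1: kilo no -> aborted; bravo yes -> prepared; cobalt yes -> prepared; mica yes -> prepared

Answer: kilo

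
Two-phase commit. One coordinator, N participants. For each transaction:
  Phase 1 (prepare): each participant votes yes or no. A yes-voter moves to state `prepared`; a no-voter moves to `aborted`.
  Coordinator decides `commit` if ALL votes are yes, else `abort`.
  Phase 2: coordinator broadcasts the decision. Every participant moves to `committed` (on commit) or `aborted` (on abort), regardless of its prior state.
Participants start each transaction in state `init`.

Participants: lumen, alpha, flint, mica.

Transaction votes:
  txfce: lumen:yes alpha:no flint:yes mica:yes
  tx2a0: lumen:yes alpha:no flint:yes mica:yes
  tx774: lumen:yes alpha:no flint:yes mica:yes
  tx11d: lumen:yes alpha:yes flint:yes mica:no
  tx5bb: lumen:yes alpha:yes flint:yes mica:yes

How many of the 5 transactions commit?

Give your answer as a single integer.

txfce: no from alpha -> abort (commits=0)
tx2a0: no from alpha -> abort (commits=0)
tx774: no from alpha -> abort (commits=0)
tx11d: no from mica -> abort (commits=0)
tx5bb: all yes -> commit (commits=1)

Answer: 1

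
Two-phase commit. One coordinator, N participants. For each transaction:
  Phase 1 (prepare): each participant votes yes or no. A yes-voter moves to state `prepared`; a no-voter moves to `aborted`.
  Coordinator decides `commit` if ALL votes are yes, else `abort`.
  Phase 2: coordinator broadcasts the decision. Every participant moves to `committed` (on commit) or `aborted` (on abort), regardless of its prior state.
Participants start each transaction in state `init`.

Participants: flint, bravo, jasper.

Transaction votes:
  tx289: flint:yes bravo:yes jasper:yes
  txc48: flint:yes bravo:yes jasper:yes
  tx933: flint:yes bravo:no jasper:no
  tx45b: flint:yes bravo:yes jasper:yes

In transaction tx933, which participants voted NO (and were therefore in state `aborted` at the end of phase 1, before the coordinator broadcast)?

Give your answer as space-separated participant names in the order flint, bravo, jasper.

Answer: bravo jasper

Derivation:
Txn tx933 phase 1: flint yes -> prepared; bravo no -> aborted; jasper no -> aborted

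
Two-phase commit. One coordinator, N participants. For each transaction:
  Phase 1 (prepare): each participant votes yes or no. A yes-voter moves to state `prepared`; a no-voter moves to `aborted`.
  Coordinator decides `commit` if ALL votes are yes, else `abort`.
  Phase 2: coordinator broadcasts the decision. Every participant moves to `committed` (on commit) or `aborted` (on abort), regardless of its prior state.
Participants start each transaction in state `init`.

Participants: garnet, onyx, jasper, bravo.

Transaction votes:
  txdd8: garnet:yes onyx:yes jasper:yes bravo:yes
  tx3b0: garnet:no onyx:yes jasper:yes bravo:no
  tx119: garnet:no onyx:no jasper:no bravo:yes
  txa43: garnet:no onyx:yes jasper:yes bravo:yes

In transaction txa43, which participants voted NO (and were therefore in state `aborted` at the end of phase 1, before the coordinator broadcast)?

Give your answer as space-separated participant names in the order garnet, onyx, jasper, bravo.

Txn txa43 phase 1: garnet no -> aborted; onyx yes -> prepared; jasper yes -> prepared; bravo yes -> prepared

Answer: garnet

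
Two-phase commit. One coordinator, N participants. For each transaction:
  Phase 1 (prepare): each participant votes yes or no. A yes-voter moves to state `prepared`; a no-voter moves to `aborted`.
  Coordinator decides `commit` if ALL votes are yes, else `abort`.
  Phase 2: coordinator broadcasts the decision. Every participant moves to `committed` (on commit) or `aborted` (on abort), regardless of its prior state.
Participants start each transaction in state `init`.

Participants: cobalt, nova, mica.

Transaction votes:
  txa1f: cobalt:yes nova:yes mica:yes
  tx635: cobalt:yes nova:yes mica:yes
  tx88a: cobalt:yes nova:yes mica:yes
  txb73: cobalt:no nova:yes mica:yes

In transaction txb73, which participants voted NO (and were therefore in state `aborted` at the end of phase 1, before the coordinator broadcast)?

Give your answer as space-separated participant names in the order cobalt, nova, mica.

Answer: cobalt

Derivation:
Txn txb73 phase 1: cobalt no -> aborted; nova yes -> prepared; mica yes -> prepared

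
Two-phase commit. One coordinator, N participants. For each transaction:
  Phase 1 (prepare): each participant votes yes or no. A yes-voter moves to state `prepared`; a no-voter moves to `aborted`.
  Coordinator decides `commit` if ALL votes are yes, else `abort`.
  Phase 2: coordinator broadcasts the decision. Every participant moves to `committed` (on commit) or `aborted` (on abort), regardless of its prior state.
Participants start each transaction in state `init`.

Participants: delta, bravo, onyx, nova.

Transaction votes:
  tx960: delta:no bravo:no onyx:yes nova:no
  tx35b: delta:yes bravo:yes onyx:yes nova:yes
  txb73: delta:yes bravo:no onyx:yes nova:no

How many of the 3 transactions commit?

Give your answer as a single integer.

Answer: 1

Derivation:
tx960: no from delta, bravo, nova -> abort (commits=0)
tx35b: all yes -> commit (commits=1)
txb73: no from bravo, nova -> abort (commits=1)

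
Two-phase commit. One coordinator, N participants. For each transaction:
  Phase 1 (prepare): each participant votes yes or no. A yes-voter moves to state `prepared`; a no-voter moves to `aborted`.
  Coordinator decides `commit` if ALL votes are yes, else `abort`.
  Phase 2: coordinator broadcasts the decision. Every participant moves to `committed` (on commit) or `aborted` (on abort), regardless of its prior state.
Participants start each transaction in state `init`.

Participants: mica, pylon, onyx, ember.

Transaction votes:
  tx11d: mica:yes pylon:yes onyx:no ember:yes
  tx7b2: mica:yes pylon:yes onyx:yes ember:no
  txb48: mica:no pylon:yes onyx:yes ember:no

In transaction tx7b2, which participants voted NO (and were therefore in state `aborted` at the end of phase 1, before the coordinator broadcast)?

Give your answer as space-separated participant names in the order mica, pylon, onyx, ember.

Answer: ember

Derivation:
Txn tx7b2 phase 1: mica yes -> prepared; pylon yes -> prepared; onyx yes -> prepared; ember no -> aborted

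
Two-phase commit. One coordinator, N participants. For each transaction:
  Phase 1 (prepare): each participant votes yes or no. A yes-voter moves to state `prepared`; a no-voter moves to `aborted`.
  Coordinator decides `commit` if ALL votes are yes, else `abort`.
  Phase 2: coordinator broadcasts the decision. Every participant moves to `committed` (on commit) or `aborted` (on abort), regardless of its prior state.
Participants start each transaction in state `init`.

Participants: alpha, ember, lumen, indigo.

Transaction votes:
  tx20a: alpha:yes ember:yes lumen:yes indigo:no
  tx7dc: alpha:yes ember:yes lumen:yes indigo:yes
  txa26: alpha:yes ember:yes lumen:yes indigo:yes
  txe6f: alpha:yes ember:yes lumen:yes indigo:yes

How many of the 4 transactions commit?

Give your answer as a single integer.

Answer: 3

Derivation:
tx20a: no from indigo -> abort (commits=0)
tx7dc: all yes -> commit (commits=1)
txa26: all yes -> commit (commits=2)
txe6f: all yes -> commit (commits=3)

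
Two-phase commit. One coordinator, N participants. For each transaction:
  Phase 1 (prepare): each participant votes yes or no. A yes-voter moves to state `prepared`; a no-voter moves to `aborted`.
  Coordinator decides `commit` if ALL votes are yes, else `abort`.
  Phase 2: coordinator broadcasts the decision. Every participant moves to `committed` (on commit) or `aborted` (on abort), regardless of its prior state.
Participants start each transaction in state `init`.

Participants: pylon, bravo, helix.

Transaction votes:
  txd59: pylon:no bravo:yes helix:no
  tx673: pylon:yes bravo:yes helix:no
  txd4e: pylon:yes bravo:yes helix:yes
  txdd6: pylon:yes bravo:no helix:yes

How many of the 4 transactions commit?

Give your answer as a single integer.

Answer: 1

Derivation:
txd59: no from pylon, helix -> abort (commits=0)
tx673: no from helix -> abort (commits=0)
txd4e: all yes -> commit (commits=1)
txdd6: no from bravo -> abort (commits=1)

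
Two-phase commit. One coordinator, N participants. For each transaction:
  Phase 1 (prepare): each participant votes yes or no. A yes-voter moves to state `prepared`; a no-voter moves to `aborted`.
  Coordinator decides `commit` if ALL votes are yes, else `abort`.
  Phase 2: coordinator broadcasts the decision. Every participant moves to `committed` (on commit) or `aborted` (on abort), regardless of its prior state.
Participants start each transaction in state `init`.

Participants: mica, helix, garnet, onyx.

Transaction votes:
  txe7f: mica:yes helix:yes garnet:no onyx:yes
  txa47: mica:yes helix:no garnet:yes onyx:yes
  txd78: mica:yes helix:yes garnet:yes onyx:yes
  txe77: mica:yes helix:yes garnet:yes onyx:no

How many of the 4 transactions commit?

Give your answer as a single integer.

txe7f: no from garnet -> abort (commits=0)
txa47: no from helix -> abort (commits=0)
txd78: all yes -> commit (commits=1)
txe77: no from onyx -> abort (commits=1)

Answer: 1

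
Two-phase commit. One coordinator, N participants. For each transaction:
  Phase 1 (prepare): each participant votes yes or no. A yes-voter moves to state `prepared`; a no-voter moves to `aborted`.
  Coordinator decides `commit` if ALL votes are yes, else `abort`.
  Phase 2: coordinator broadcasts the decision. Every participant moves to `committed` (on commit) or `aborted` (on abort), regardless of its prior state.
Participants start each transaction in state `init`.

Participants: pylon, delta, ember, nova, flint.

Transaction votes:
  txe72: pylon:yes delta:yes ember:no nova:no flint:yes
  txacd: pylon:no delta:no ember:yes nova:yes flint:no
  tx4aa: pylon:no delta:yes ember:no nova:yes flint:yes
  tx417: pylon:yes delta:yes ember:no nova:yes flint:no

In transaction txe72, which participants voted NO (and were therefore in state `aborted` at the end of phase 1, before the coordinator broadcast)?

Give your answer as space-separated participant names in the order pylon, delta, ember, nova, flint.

Txn txe72 phase 1: pylon yes -> prepared; delta yes -> prepared; ember no -> aborted; nova no -> aborted; flint yes -> prepared

Answer: ember nova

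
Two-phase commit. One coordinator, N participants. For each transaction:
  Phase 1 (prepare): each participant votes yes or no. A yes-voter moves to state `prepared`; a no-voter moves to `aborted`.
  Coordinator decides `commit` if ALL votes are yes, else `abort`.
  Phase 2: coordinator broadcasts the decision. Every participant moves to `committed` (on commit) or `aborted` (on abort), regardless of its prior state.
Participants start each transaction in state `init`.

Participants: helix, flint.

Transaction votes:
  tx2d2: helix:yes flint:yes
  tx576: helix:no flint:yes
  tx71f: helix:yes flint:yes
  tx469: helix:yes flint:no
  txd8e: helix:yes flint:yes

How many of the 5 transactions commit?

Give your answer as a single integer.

Answer: 3

Derivation:
tx2d2: all yes -> commit (commits=1)
tx576: no from helix -> abort (commits=1)
tx71f: all yes -> commit (commits=2)
tx469: no from flint -> abort (commits=2)
txd8e: all yes -> commit (commits=3)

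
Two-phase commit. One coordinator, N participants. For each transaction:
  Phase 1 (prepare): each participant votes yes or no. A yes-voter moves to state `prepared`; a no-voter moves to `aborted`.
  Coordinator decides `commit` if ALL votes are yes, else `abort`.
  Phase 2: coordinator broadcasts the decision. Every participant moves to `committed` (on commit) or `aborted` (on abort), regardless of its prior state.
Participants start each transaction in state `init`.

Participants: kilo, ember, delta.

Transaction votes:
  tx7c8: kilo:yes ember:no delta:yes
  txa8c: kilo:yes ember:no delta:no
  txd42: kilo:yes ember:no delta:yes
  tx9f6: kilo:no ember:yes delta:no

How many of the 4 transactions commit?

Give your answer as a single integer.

Answer: 0

Derivation:
tx7c8: no from ember -> abort (commits=0)
txa8c: no from ember, delta -> abort (commits=0)
txd42: no from ember -> abort (commits=0)
tx9f6: no from kilo, delta -> abort (commits=0)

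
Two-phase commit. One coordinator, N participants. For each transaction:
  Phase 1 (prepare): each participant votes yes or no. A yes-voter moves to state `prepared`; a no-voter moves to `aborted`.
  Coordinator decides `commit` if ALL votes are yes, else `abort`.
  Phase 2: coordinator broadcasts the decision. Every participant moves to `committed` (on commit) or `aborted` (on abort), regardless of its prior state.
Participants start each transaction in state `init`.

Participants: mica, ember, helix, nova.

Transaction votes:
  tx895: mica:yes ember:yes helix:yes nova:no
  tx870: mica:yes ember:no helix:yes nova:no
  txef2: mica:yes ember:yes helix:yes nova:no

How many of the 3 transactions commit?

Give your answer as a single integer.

Answer: 0

Derivation:
tx895: no from nova -> abort (commits=0)
tx870: no from ember, nova -> abort (commits=0)
txef2: no from nova -> abort (commits=0)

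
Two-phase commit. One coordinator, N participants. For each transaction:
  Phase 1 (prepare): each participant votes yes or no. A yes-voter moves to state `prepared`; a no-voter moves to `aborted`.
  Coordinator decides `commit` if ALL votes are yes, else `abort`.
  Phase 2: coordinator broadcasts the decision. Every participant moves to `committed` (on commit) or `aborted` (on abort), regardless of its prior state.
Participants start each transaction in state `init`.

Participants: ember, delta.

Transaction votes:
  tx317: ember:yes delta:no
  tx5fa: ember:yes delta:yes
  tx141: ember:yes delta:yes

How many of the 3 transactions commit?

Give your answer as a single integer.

Answer: 2

Derivation:
tx317: no from delta -> abort (commits=0)
tx5fa: all yes -> commit (commits=1)
tx141: all yes -> commit (commits=2)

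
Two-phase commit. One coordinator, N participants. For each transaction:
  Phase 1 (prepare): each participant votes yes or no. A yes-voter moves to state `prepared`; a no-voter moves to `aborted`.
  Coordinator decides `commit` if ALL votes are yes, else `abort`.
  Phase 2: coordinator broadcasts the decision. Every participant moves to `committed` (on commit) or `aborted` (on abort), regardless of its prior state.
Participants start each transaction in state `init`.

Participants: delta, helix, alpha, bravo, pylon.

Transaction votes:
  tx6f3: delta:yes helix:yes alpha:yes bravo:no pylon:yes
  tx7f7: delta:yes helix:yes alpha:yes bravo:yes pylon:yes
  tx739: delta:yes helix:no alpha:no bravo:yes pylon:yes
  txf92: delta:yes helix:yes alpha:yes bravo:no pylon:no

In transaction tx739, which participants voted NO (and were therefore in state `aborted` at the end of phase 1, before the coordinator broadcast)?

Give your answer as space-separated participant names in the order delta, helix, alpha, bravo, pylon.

Txn tx739 phase 1: delta yes -> prepared; helix no -> aborted; alpha no -> aborted; bravo yes -> prepared; pylon yes -> prepared

Answer: helix alpha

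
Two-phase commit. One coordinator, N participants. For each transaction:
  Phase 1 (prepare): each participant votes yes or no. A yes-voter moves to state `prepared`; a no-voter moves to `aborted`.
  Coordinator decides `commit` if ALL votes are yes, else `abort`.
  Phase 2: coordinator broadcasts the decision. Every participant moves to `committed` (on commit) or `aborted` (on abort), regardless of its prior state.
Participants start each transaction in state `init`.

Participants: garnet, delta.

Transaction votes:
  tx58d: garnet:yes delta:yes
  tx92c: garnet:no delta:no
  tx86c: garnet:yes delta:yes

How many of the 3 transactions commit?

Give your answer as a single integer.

tx58d: all yes -> commit (commits=1)
tx92c: no from garnet, delta -> abort (commits=1)
tx86c: all yes -> commit (commits=2)

Answer: 2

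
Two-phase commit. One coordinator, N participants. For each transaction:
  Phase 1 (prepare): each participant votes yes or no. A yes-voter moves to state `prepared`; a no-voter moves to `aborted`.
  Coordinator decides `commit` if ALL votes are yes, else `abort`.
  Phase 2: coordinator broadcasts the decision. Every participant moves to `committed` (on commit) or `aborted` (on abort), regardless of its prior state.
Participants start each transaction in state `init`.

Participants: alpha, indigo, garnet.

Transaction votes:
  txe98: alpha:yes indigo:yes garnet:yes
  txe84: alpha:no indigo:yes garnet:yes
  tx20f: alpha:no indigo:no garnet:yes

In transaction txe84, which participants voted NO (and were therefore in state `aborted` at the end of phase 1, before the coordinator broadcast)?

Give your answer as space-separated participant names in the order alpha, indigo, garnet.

Txn txe84 phase 1: alpha no -> aborted; indigo yes -> prepared; garnet yes -> prepared

Answer: alpha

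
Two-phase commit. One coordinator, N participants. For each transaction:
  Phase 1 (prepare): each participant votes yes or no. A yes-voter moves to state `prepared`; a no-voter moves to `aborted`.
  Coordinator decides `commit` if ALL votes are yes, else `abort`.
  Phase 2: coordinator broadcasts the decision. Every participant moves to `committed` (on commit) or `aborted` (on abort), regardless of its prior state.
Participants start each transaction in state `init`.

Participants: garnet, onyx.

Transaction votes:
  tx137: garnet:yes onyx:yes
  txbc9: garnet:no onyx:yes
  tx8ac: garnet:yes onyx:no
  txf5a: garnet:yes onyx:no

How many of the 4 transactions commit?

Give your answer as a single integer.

tx137: all yes -> commit (commits=1)
txbc9: no from garnet -> abort (commits=1)
tx8ac: no from onyx -> abort (commits=1)
txf5a: no from onyx -> abort (commits=1)

Answer: 1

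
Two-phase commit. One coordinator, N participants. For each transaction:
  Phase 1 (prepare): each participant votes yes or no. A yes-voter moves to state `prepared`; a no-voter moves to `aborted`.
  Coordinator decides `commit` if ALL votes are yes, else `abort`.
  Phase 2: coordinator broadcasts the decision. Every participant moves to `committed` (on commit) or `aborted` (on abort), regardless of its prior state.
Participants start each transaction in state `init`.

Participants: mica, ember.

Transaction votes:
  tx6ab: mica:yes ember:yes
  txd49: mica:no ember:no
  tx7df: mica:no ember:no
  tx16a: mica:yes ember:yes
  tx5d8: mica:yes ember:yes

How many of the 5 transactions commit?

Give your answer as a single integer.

Answer: 3

Derivation:
tx6ab: all yes -> commit (commits=1)
txd49: no from mica, ember -> abort (commits=1)
tx7df: no from mica, ember -> abort (commits=1)
tx16a: all yes -> commit (commits=2)
tx5d8: all yes -> commit (commits=3)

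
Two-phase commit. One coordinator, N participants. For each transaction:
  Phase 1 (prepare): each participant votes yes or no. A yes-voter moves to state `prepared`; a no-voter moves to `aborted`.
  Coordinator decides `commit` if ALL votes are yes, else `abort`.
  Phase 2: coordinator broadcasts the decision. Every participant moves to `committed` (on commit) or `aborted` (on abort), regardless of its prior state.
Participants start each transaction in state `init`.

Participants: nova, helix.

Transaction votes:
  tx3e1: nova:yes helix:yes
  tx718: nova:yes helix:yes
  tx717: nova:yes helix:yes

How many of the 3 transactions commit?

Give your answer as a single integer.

tx3e1: all yes -> commit (commits=1)
tx718: all yes -> commit (commits=2)
tx717: all yes -> commit (commits=3)

Answer: 3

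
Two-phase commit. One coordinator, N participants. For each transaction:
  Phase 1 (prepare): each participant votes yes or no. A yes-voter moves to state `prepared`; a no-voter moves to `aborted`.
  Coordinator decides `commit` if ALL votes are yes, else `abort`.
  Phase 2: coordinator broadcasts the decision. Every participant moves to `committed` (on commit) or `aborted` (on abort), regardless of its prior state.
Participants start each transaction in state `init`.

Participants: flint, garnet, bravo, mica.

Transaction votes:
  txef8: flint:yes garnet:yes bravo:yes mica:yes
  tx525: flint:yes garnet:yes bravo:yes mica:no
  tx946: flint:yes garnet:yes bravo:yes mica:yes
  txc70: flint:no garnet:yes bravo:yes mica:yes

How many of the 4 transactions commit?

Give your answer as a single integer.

txef8: all yes -> commit (commits=1)
tx525: no from mica -> abort (commits=1)
tx946: all yes -> commit (commits=2)
txc70: no from flint -> abort (commits=2)

Answer: 2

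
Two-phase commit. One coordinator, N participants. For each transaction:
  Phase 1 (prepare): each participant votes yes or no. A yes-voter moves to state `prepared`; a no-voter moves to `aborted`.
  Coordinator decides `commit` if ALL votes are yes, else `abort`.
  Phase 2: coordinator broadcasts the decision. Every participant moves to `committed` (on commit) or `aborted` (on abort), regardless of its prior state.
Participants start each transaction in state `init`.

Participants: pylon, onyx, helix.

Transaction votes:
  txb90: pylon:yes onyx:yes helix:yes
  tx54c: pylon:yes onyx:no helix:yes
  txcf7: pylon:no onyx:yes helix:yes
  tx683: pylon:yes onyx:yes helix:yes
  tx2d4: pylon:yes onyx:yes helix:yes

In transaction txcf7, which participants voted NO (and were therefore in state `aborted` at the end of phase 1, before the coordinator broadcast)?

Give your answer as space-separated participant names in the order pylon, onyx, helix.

Answer: pylon

Derivation:
Txn txcf7 phase 1: pylon no -> aborted; onyx yes -> prepared; helix yes -> prepared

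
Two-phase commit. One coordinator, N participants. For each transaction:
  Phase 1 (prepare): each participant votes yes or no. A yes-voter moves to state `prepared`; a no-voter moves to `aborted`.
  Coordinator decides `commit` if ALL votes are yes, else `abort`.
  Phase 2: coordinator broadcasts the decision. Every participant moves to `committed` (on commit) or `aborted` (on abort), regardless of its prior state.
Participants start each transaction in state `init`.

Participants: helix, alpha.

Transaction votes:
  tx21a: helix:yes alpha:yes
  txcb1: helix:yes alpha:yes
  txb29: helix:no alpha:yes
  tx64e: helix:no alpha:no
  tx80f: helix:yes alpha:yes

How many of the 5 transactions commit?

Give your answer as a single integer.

tx21a: all yes -> commit (commits=1)
txcb1: all yes -> commit (commits=2)
txb29: no from helix -> abort (commits=2)
tx64e: no from helix, alpha -> abort (commits=2)
tx80f: all yes -> commit (commits=3)

Answer: 3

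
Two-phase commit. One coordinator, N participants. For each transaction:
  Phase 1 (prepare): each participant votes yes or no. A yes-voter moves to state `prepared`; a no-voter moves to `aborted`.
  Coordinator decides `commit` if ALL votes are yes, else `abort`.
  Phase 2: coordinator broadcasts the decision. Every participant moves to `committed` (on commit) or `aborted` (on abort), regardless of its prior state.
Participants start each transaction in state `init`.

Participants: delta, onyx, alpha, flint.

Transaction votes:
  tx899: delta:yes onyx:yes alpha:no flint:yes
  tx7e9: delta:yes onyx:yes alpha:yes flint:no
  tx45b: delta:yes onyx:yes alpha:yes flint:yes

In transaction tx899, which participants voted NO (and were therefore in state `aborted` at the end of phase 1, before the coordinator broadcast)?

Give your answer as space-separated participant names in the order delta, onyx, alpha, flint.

Answer: alpha

Derivation:
Txn tx899 phase 1: delta yes -> prepared; onyx yes -> prepared; alpha no -> aborted; flint yes -> prepared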